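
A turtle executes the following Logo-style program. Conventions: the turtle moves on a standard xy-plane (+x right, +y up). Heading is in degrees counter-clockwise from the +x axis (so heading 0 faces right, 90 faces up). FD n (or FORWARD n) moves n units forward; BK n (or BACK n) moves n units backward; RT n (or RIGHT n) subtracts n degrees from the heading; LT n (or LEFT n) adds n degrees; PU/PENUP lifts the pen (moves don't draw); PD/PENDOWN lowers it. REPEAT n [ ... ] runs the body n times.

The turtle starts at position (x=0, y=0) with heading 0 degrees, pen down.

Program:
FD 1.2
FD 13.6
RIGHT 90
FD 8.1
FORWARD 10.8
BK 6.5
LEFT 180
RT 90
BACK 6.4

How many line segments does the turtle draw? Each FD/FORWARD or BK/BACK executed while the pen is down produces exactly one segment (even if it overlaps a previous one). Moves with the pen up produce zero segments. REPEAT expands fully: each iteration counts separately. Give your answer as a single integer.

Answer: 6

Derivation:
Executing turtle program step by step:
Start: pos=(0,0), heading=0, pen down
FD 1.2: (0,0) -> (1.2,0) [heading=0, draw]
FD 13.6: (1.2,0) -> (14.8,0) [heading=0, draw]
RT 90: heading 0 -> 270
FD 8.1: (14.8,0) -> (14.8,-8.1) [heading=270, draw]
FD 10.8: (14.8,-8.1) -> (14.8,-18.9) [heading=270, draw]
BK 6.5: (14.8,-18.9) -> (14.8,-12.4) [heading=270, draw]
LT 180: heading 270 -> 90
RT 90: heading 90 -> 0
BK 6.4: (14.8,-12.4) -> (8.4,-12.4) [heading=0, draw]
Final: pos=(8.4,-12.4), heading=0, 6 segment(s) drawn
Segments drawn: 6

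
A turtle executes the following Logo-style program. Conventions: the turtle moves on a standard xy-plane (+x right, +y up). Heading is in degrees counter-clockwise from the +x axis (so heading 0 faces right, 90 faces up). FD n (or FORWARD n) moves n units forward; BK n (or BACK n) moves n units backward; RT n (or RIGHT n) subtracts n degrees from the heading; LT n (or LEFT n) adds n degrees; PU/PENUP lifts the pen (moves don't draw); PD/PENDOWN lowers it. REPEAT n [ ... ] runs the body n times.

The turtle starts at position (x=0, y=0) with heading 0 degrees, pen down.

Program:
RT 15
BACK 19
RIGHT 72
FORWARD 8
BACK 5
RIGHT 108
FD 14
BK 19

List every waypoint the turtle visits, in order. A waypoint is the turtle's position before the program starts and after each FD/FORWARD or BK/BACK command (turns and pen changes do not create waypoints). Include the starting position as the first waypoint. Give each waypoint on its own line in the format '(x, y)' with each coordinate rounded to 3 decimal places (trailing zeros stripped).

Answer: (0, 0)
(-18.353, 4.918)
(-17.934, -3.071)
(-18.196, 1.922)
(-31.719, 5.545)
(-13.366, 0.628)

Derivation:
Executing turtle program step by step:
Start: pos=(0,0), heading=0, pen down
RT 15: heading 0 -> 345
BK 19: (0,0) -> (-18.353,4.918) [heading=345, draw]
RT 72: heading 345 -> 273
FD 8: (-18.353,4.918) -> (-17.934,-3.071) [heading=273, draw]
BK 5: (-17.934,-3.071) -> (-18.196,1.922) [heading=273, draw]
RT 108: heading 273 -> 165
FD 14: (-18.196,1.922) -> (-31.719,5.545) [heading=165, draw]
BK 19: (-31.719,5.545) -> (-13.366,0.628) [heading=165, draw]
Final: pos=(-13.366,0.628), heading=165, 5 segment(s) drawn
Waypoints (6 total):
(0, 0)
(-18.353, 4.918)
(-17.934, -3.071)
(-18.196, 1.922)
(-31.719, 5.545)
(-13.366, 0.628)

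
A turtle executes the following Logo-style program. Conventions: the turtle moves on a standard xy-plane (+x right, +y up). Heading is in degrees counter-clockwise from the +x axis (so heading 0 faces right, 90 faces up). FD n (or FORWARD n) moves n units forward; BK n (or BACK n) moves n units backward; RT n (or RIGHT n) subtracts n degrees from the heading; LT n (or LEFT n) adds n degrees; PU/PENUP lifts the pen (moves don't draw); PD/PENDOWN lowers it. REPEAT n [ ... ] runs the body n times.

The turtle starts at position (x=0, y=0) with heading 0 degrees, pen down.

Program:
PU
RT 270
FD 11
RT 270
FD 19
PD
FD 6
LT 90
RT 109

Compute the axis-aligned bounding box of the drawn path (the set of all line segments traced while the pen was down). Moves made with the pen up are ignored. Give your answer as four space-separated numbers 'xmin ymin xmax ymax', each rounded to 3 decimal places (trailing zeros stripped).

Answer: -25 11 -19 11

Derivation:
Executing turtle program step by step:
Start: pos=(0,0), heading=0, pen down
PU: pen up
RT 270: heading 0 -> 90
FD 11: (0,0) -> (0,11) [heading=90, move]
RT 270: heading 90 -> 180
FD 19: (0,11) -> (-19,11) [heading=180, move]
PD: pen down
FD 6: (-19,11) -> (-25,11) [heading=180, draw]
LT 90: heading 180 -> 270
RT 109: heading 270 -> 161
Final: pos=(-25,11), heading=161, 1 segment(s) drawn

Segment endpoints: x in {-25, -19}, y in {11, 11}
xmin=-25, ymin=11, xmax=-19, ymax=11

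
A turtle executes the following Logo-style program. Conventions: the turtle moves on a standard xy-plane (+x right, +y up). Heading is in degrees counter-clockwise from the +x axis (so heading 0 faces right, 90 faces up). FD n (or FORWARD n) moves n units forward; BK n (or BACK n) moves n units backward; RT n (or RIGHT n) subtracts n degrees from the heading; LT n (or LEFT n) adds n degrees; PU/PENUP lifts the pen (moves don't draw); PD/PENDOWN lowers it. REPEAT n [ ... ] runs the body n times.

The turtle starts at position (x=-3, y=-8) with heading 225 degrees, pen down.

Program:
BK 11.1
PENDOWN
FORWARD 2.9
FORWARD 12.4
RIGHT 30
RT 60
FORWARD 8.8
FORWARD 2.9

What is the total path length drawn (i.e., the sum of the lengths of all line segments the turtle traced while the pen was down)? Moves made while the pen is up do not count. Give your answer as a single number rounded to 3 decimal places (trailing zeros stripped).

Answer: 38.1

Derivation:
Executing turtle program step by step:
Start: pos=(-3,-8), heading=225, pen down
BK 11.1: (-3,-8) -> (4.849,-0.151) [heading=225, draw]
PD: pen down
FD 2.9: (4.849,-0.151) -> (2.798,-2.202) [heading=225, draw]
FD 12.4: (2.798,-2.202) -> (-5.97,-10.97) [heading=225, draw]
RT 30: heading 225 -> 195
RT 60: heading 195 -> 135
FD 8.8: (-5.97,-10.97) -> (-12.192,-4.747) [heading=135, draw]
FD 2.9: (-12.192,-4.747) -> (-14.243,-2.697) [heading=135, draw]
Final: pos=(-14.243,-2.697), heading=135, 5 segment(s) drawn

Segment lengths:
  seg 1: (-3,-8) -> (4.849,-0.151), length = 11.1
  seg 2: (4.849,-0.151) -> (2.798,-2.202), length = 2.9
  seg 3: (2.798,-2.202) -> (-5.97,-10.97), length = 12.4
  seg 4: (-5.97,-10.97) -> (-12.192,-4.747), length = 8.8
  seg 5: (-12.192,-4.747) -> (-14.243,-2.697), length = 2.9
Total = 38.1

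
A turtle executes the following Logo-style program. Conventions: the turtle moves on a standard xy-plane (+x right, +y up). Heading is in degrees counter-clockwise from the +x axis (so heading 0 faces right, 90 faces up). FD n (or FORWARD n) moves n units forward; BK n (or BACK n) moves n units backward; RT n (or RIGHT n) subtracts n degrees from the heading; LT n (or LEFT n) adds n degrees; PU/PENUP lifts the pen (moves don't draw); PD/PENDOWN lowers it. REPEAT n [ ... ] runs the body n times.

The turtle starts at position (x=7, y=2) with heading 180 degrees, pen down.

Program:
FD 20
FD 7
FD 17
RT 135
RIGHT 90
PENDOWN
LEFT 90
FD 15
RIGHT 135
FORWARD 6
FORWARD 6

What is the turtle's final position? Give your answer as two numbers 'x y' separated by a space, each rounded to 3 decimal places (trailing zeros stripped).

Answer: -26.393 0.607

Derivation:
Executing turtle program step by step:
Start: pos=(7,2), heading=180, pen down
FD 20: (7,2) -> (-13,2) [heading=180, draw]
FD 7: (-13,2) -> (-20,2) [heading=180, draw]
FD 17: (-20,2) -> (-37,2) [heading=180, draw]
RT 135: heading 180 -> 45
RT 90: heading 45 -> 315
PD: pen down
LT 90: heading 315 -> 45
FD 15: (-37,2) -> (-26.393,12.607) [heading=45, draw]
RT 135: heading 45 -> 270
FD 6: (-26.393,12.607) -> (-26.393,6.607) [heading=270, draw]
FD 6: (-26.393,6.607) -> (-26.393,0.607) [heading=270, draw]
Final: pos=(-26.393,0.607), heading=270, 6 segment(s) drawn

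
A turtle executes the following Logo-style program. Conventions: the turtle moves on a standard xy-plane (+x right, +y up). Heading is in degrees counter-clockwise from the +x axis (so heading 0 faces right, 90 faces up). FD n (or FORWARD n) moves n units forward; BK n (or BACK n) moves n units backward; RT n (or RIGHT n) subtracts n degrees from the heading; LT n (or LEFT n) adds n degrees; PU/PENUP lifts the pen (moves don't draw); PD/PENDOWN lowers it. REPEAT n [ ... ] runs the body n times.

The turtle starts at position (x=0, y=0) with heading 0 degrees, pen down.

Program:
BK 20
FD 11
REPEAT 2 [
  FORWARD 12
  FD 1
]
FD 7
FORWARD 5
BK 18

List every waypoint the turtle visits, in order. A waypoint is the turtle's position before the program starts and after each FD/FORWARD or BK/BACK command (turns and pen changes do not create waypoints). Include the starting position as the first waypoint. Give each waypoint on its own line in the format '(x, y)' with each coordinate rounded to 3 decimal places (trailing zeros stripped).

Executing turtle program step by step:
Start: pos=(0,0), heading=0, pen down
BK 20: (0,0) -> (-20,0) [heading=0, draw]
FD 11: (-20,0) -> (-9,0) [heading=0, draw]
REPEAT 2 [
  -- iteration 1/2 --
  FD 12: (-9,0) -> (3,0) [heading=0, draw]
  FD 1: (3,0) -> (4,0) [heading=0, draw]
  -- iteration 2/2 --
  FD 12: (4,0) -> (16,0) [heading=0, draw]
  FD 1: (16,0) -> (17,0) [heading=0, draw]
]
FD 7: (17,0) -> (24,0) [heading=0, draw]
FD 5: (24,0) -> (29,0) [heading=0, draw]
BK 18: (29,0) -> (11,0) [heading=0, draw]
Final: pos=(11,0), heading=0, 9 segment(s) drawn
Waypoints (10 total):
(0, 0)
(-20, 0)
(-9, 0)
(3, 0)
(4, 0)
(16, 0)
(17, 0)
(24, 0)
(29, 0)
(11, 0)

Answer: (0, 0)
(-20, 0)
(-9, 0)
(3, 0)
(4, 0)
(16, 0)
(17, 0)
(24, 0)
(29, 0)
(11, 0)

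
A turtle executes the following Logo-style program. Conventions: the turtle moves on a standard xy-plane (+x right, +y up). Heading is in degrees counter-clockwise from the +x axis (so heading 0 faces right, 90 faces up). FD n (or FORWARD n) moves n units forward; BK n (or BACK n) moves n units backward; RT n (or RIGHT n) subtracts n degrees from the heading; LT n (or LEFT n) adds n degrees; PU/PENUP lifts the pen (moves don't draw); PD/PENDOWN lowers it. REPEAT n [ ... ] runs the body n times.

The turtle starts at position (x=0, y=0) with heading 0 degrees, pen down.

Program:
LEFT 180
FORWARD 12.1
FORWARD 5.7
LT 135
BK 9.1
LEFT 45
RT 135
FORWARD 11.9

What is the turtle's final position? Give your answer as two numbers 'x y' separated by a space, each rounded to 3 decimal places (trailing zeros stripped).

Executing turtle program step by step:
Start: pos=(0,0), heading=0, pen down
LT 180: heading 0 -> 180
FD 12.1: (0,0) -> (-12.1,0) [heading=180, draw]
FD 5.7: (-12.1,0) -> (-17.8,0) [heading=180, draw]
LT 135: heading 180 -> 315
BK 9.1: (-17.8,0) -> (-24.235,6.435) [heading=315, draw]
LT 45: heading 315 -> 0
RT 135: heading 0 -> 225
FD 11.9: (-24.235,6.435) -> (-32.649,-1.98) [heading=225, draw]
Final: pos=(-32.649,-1.98), heading=225, 4 segment(s) drawn

Answer: -32.649 -1.98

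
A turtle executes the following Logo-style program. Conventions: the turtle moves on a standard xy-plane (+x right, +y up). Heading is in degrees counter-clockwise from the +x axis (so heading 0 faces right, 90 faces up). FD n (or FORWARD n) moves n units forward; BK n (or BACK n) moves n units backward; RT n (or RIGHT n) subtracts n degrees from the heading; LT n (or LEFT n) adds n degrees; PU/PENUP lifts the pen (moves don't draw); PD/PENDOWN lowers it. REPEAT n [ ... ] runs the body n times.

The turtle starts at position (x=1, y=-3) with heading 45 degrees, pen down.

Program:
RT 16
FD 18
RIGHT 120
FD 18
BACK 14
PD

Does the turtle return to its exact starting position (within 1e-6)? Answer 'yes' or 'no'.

Executing turtle program step by step:
Start: pos=(1,-3), heading=45, pen down
RT 16: heading 45 -> 29
FD 18: (1,-3) -> (16.743,5.727) [heading=29, draw]
RT 120: heading 29 -> 269
FD 18: (16.743,5.727) -> (16.429,-12.271) [heading=269, draw]
BK 14: (16.429,-12.271) -> (16.673,1.727) [heading=269, draw]
PD: pen down
Final: pos=(16.673,1.727), heading=269, 3 segment(s) drawn

Start position: (1, -3)
Final position: (16.673, 1.727)
Distance = 16.371; >= 1e-6 -> NOT closed

Answer: no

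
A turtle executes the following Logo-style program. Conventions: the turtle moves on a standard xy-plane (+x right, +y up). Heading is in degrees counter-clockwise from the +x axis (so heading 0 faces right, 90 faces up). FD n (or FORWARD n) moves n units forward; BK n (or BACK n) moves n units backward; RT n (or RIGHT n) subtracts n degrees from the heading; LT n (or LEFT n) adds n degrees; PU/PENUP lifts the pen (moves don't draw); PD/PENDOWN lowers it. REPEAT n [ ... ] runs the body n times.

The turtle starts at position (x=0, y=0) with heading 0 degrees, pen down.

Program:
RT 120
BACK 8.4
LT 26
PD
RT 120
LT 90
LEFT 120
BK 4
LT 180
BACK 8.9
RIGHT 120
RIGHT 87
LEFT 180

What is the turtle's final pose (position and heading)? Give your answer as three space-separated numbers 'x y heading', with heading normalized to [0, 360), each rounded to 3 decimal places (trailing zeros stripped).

Executing turtle program step by step:
Start: pos=(0,0), heading=0, pen down
RT 120: heading 0 -> 240
BK 8.4: (0,0) -> (4.2,7.275) [heading=240, draw]
LT 26: heading 240 -> 266
PD: pen down
RT 120: heading 266 -> 146
LT 90: heading 146 -> 236
LT 120: heading 236 -> 356
BK 4: (4.2,7.275) -> (0.21,7.554) [heading=356, draw]
LT 180: heading 356 -> 176
BK 8.9: (0.21,7.554) -> (9.088,6.933) [heading=176, draw]
RT 120: heading 176 -> 56
RT 87: heading 56 -> 329
LT 180: heading 329 -> 149
Final: pos=(9.088,6.933), heading=149, 3 segment(s) drawn

Answer: 9.088 6.933 149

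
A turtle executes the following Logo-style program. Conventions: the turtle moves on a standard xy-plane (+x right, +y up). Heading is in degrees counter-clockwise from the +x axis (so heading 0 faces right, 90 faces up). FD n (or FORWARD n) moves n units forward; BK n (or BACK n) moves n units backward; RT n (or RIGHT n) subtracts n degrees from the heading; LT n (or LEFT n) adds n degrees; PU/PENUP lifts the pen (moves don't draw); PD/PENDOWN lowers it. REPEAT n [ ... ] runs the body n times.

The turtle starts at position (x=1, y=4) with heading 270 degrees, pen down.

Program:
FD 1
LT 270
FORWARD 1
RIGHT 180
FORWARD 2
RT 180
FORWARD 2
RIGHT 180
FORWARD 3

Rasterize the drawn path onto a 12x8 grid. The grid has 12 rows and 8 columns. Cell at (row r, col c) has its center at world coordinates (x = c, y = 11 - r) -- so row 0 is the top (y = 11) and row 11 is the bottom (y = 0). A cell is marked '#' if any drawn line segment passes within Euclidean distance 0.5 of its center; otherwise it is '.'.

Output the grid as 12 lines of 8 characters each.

Segment 0: (1,4) -> (1,3)
Segment 1: (1,3) -> (-0,3)
Segment 2: (-0,3) -> (2,3)
Segment 3: (2,3) -> (-0,3)
Segment 4: (-0,3) -> (3,3)

Answer: ........
........
........
........
........
........
........
.#......
####....
........
........
........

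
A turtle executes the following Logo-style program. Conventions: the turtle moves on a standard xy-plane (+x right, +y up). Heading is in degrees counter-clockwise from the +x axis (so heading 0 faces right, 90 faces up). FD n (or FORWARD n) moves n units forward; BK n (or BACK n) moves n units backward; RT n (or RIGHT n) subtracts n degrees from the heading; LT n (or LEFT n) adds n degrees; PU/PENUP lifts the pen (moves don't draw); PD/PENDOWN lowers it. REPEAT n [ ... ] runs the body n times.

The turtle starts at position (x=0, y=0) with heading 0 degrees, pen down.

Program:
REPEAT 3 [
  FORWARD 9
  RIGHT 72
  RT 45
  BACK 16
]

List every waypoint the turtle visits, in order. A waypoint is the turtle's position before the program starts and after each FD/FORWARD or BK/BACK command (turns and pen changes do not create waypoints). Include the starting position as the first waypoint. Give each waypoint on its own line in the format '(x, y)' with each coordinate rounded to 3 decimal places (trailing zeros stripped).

Answer: (0, 0)
(9, 0)
(16.264, 14.256)
(12.178, 6.237)
(21.582, -6.707)
(16.292, 0.574)
(0.489, -1.929)

Derivation:
Executing turtle program step by step:
Start: pos=(0,0), heading=0, pen down
REPEAT 3 [
  -- iteration 1/3 --
  FD 9: (0,0) -> (9,0) [heading=0, draw]
  RT 72: heading 0 -> 288
  RT 45: heading 288 -> 243
  BK 16: (9,0) -> (16.264,14.256) [heading=243, draw]
  -- iteration 2/3 --
  FD 9: (16.264,14.256) -> (12.178,6.237) [heading=243, draw]
  RT 72: heading 243 -> 171
  RT 45: heading 171 -> 126
  BK 16: (12.178,6.237) -> (21.582,-6.707) [heading=126, draw]
  -- iteration 3/3 --
  FD 9: (21.582,-6.707) -> (16.292,0.574) [heading=126, draw]
  RT 72: heading 126 -> 54
  RT 45: heading 54 -> 9
  BK 16: (16.292,0.574) -> (0.489,-1.929) [heading=9, draw]
]
Final: pos=(0.489,-1.929), heading=9, 6 segment(s) drawn
Waypoints (7 total):
(0, 0)
(9, 0)
(16.264, 14.256)
(12.178, 6.237)
(21.582, -6.707)
(16.292, 0.574)
(0.489, -1.929)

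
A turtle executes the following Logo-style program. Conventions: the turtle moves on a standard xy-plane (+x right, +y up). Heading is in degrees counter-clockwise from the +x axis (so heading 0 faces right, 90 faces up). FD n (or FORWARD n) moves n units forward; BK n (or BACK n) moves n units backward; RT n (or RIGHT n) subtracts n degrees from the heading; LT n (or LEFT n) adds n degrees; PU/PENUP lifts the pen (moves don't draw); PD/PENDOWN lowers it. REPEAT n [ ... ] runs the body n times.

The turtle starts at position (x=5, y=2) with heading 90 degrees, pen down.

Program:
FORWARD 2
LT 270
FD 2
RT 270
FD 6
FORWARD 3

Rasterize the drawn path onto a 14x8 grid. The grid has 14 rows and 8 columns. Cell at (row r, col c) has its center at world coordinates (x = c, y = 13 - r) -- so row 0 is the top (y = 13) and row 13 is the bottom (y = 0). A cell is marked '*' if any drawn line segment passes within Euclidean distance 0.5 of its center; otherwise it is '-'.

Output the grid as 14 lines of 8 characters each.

Answer: -------*
-------*
-------*
-------*
-------*
-------*
-------*
-------*
-------*
-----***
-----*--
-----*--
--------
--------

Derivation:
Segment 0: (5,2) -> (5,4)
Segment 1: (5,4) -> (7,4)
Segment 2: (7,4) -> (7,10)
Segment 3: (7,10) -> (7,13)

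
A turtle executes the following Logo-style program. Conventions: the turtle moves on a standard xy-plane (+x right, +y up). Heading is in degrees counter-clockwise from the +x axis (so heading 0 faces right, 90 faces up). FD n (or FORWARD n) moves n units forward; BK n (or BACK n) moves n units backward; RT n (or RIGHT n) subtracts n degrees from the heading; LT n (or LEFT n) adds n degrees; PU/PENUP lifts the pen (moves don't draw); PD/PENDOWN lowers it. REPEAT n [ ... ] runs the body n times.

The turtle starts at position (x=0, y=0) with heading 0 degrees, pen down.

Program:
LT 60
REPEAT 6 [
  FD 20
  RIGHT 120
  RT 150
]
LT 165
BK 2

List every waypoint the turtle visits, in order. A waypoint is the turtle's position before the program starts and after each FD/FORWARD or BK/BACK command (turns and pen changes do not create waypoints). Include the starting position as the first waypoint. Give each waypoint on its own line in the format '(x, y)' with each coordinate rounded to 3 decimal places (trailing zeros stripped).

Answer: (0, 0)
(10, 17.321)
(-7.321, 27.321)
(-17.321, 10)
(0, 0)
(10, 17.321)
(-7.321, 27.321)
(-8.735, 25.906)

Derivation:
Executing turtle program step by step:
Start: pos=(0,0), heading=0, pen down
LT 60: heading 0 -> 60
REPEAT 6 [
  -- iteration 1/6 --
  FD 20: (0,0) -> (10,17.321) [heading=60, draw]
  RT 120: heading 60 -> 300
  RT 150: heading 300 -> 150
  -- iteration 2/6 --
  FD 20: (10,17.321) -> (-7.321,27.321) [heading=150, draw]
  RT 120: heading 150 -> 30
  RT 150: heading 30 -> 240
  -- iteration 3/6 --
  FD 20: (-7.321,27.321) -> (-17.321,10) [heading=240, draw]
  RT 120: heading 240 -> 120
  RT 150: heading 120 -> 330
  -- iteration 4/6 --
  FD 20: (-17.321,10) -> (0,0) [heading=330, draw]
  RT 120: heading 330 -> 210
  RT 150: heading 210 -> 60
  -- iteration 5/6 --
  FD 20: (0,0) -> (10,17.321) [heading=60, draw]
  RT 120: heading 60 -> 300
  RT 150: heading 300 -> 150
  -- iteration 6/6 --
  FD 20: (10,17.321) -> (-7.321,27.321) [heading=150, draw]
  RT 120: heading 150 -> 30
  RT 150: heading 30 -> 240
]
LT 165: heading 240 -> 45
BK 2: (-7.321,27.321) -> (-8.735,25.906) [heading=45, draw]
Final: pos=(-8.735,25.906), heading=45, 7 segment(s) drawn
Waypoints (8 total):
(0, 0)
(10, 17.321)
(-7.321, 27.321)
(-17.321, 10)
(0, 0)
(10, 17.321)
(-7.321, 27.321)
(-8.735, 25.906)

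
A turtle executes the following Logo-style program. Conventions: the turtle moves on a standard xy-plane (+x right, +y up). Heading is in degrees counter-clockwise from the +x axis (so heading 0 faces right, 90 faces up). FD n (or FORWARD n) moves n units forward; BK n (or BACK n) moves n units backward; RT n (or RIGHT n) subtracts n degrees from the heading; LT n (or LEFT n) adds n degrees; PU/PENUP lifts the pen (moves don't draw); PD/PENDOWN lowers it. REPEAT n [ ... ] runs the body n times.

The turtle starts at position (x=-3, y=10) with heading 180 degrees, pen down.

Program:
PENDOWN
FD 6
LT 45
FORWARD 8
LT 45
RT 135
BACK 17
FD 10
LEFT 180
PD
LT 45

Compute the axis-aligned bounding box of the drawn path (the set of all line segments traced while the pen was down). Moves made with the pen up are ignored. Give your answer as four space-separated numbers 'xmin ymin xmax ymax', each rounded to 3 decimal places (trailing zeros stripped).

Executing turtle program step by step:
Start: pos=(-3,10), heading=180, pen down
PD: pen down
FD 6: (-3,10) -> (-9,10) [heading=180, draw]
LT 45: heading 180 -> 225
FD 8: (-9,10) -> (-14.657,4.343) [heading=225, draw]
LT 45: heading 225 -> 270
RT 135: heading 270 -> 135
BK 17: (-14.657,4.343) -> (-2.636,-7.678) [heading=135, draw]
FD 10: (-2.636,-7.678) -> (-9.707,-0.607) [heading=135, draw]
LT 180: heading 135 -> 315
PD: pen down
LT 45: heading 315 -> 0
Final: pos=(-9.707,-0.607), heading=0, 4 segment(s) drawn

Segment endpoints: x in {-14.657, -9.707, -9, -3, -2.636}, y in {-7.678, -0.607, 4.343, 10}
xmin=-14.657, ymin=-7.678, xmax=-2.636, ymax=10

Answer: -14.657 -7.678 -2.636 10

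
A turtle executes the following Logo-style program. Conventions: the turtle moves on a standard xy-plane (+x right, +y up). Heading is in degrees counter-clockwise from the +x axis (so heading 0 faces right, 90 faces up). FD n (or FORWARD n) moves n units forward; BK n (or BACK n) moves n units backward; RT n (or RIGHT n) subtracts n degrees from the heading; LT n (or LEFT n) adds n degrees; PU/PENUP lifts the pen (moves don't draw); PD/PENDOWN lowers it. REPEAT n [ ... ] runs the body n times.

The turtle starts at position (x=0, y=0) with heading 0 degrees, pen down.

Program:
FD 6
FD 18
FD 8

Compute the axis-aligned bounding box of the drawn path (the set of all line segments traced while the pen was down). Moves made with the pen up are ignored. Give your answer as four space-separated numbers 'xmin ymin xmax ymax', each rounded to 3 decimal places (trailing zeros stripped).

Executing turtle program step by step:
Start: pos=(0,0), heading=0, pen down
FD 6: (0,0) -> (6,0) [heading=0, draw]
FD 18: (6,0) -> (24,0) [heading=0, draw]
FD 8: (24,0) -> (32,0) [heading=0, draw]
Final: pos=(32,0), heading=0, 3 segment(s) drawn

Segment endpoints: x in {0, 6, 24, 32}, y in {0}
xmin=0, ymin=0, xmax=32, ymax=0

Answer: 0 0 32 0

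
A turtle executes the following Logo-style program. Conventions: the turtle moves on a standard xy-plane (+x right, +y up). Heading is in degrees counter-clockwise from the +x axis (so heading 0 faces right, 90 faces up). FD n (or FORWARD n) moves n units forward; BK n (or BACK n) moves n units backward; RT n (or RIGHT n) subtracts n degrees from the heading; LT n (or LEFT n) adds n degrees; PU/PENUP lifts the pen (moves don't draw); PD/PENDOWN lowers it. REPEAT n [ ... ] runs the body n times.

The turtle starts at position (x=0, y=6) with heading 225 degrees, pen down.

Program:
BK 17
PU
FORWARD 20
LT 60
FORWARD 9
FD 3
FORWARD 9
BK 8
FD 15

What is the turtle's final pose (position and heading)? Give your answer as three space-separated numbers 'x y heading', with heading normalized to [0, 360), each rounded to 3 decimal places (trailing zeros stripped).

Executing turtle program step by step:
Start: pos=(0,6), heading=225, pen down
BK 17: (0,6) -> (12.021,18.021) [heading=225, draw]
PU: pen up
FD 20: (12.021,18.021) -> (-2.121,3.879) [heading=225, move]
LT 60: heading 225 -> 285
FD 9: (-2.121,3.879) -> (0.208,-4.815) [heading=285, move]
FD 3: (0.208,-4.815) -> (0.985,-7.712) [heading=285, move]
FD 9: (0.985,-7.712) -> (3.314,-16.406) [heading=285, move]
BK 8: (3.314,-16.406) -> (1.243,-8.678) [heading=285, move]
FD 15: (1.243,-8.678) -> (5.126,-23.167) [heading=285, move]
Final: pos=(5.126,-23.167), heading=285, 1 segment(s) drawn

Answer: 5.126 -23.167 285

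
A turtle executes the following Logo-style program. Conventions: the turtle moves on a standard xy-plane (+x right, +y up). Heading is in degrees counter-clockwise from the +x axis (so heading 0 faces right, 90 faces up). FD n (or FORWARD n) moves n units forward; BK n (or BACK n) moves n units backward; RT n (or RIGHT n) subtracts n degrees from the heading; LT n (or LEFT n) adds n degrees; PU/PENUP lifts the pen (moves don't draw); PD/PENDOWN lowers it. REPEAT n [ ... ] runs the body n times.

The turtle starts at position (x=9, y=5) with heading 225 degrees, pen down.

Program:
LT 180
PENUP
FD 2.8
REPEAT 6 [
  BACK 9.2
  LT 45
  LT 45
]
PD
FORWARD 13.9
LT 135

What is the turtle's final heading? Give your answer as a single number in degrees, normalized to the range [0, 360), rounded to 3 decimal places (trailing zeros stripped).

Executing turtle program step by step:
Start: pos=(9,5), heading=225, pen down
LT 180: heading 225 -> 45
PU: pen up
FD 2.8: (9,5) -> (10.98,6.98) [heading=45, move]
REPEAT 6 [
  -- iteration 1/6 --
  BK 9.2: (10.98,6.98) -> (4.475,0.475) [heading=45, move]
  LT 45: heading 45 -> 90
  LT 45: heading 90 -> 135
  -- iteration 2/6 --
  BK 9.2: (4.475,0.475) -> (10.98,-6.031) [heading=135, move]
  LT 45: heading 135 -> 180
  LT 45: heading 180 -> 225
  -- iteration 3/6 --
  BK 9.2: (10.98,-6.031) -> (17.485,0.475) [heading=225, move]
  LT 45: heading 225 -> 270
  LT 45: heading 270 -> 315
  -- iteration 4/6 --
  BK 9.2: (17.485,0.475) -> (10.98,6.98) [heading=315, move]
  LT 45: heading 315 -> 0
  LT 45: heading 0 -> 45
  -- iteration 5/6 --
  BK 9.2: (10.98,6.98) -> (4.475,0.475) [heading=45, move]
  LT 45: heading 45 -> 90
  LT 45: heading 90 -> 135
  -- iteration 6/6 --
  BK 9.2: (4.475,0.475) -> (10.98,-6.031) [heading=135, move]
  LT 45: heading 135 -> 180
  LT 45: heading 180 -> 225
]
PD: pen down
FD 13.9: (10.98,-6.031) -> (1.151,-15.86) [heading=225, draw]
LT 135: heading 225 -> 0
Final: pos=(1.151,-15.86), heading=0, 1 segment(s) drawn

Answer: 0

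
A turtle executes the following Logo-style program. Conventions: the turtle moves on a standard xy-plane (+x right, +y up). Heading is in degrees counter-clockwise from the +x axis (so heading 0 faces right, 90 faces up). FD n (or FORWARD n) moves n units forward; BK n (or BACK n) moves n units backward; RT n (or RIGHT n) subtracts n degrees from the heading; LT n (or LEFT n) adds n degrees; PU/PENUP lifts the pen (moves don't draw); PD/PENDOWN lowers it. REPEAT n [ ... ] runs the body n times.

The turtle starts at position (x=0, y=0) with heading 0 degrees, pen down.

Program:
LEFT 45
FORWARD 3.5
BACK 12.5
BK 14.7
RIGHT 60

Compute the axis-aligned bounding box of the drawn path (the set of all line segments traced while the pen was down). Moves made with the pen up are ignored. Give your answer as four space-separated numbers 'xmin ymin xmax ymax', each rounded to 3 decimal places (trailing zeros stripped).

Executing turtle program step by step:
Start: pos=(0,0), heading=0, pen down
LT 45: heading 0 -> 45
FD 3.5: (0,0) -> (2.475,2.475) [heading=45, draw]
BK 12.5: (2.475,2.475) -> (-6.364,-6.364) [heading=45, draw]
BK 14.7: (-6.364,-6.364) -> (-16.758,-16.758) [heading=45, draw]
RT 60: heading 45 -> 345
Final: pos=(-16.758,-16.758), heading=345, 3 segment(s) drawn

Segment endpoints: x in {-16.758, -6.364, 0, 2.475}, y in {-16.758, -6.364, 0, 2.475}
xmin=-16.758, ymin=-16.758, xmax=2.475, ymax=2.475

Answer: -16.758 -16.758 2.475 2.475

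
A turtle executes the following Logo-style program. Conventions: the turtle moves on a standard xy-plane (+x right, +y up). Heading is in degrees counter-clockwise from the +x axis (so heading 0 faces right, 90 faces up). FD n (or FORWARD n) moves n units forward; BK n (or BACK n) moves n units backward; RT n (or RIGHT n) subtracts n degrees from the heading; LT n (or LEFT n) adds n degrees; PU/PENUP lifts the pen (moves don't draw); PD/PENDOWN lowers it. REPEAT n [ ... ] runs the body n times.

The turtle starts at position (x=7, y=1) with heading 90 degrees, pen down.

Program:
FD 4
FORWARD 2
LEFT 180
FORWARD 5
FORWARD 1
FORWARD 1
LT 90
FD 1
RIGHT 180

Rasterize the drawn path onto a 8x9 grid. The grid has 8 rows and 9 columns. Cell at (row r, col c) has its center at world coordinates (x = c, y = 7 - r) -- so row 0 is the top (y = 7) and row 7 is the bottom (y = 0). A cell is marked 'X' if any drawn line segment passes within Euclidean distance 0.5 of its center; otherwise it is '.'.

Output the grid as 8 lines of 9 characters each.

Answer: .......X.
.......X.
.......X.
.......X.
.......X.
.......X.
.......X.
.......XX

Derivation:
Segment 0: (7,1) -> (7,5)
Segment 1: (7,5) -> (7,7)
Segment 2: (7,7) -> (7,2)
Segment 3: (7,2) -> (7,1)
Segment 4: (7,1) -> (7,0)
Segment 5: (7,0) -> (8,-0)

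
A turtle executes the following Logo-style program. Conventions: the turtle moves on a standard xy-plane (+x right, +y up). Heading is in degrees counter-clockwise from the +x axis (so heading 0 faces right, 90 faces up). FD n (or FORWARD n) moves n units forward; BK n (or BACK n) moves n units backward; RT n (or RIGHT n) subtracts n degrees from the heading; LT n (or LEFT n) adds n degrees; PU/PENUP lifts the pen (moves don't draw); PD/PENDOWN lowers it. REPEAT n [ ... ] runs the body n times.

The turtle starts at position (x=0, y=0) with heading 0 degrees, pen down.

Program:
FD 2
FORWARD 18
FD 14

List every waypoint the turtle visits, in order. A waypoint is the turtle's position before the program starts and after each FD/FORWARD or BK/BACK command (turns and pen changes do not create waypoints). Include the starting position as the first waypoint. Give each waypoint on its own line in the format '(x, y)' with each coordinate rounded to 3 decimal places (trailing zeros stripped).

Answer: (0, 0)
(2, 0)
(20, 0)
(34, 0)

Derivation:
Executing turtle program step by step:
Start: pos=(0,0), heading=0, pen down
FD 2: (0,0) -> (2,0) [heading=0, draw]
FD 18: (2,0) -> (20,0) [heading=0, draw]
FD 14: (20,0) -> (34,0) [heading=0, draw]
Final: pos=(34,0), heading=0, 3 segment(s) drawn
Waypoints (4 total):
(0, 0)
(2, 0)
(20, 0)
(34, 0)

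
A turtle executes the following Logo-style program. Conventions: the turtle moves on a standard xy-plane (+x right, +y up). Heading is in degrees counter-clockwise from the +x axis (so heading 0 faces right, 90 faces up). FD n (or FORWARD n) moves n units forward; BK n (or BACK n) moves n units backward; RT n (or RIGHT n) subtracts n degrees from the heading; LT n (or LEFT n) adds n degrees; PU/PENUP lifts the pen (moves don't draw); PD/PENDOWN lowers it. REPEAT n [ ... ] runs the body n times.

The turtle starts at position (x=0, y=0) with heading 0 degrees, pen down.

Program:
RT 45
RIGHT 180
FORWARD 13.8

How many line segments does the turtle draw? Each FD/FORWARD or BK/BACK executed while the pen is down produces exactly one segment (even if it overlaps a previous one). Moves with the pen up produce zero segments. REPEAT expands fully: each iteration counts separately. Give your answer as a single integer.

Answer: 1

Derivation:
Executing turtle program step by step:
Start: pos=(0,0), heading=0, pen down
RT 45: heading 0 -> 315
RT 180: heading 315 -> 135
FD 13.8: (0,0) -> (-9.758,9.758) [heading=135, draw]
Final: pos=(-9.758,9.758), heading=135, 1 segment(s) drawn
Segments drawn: 1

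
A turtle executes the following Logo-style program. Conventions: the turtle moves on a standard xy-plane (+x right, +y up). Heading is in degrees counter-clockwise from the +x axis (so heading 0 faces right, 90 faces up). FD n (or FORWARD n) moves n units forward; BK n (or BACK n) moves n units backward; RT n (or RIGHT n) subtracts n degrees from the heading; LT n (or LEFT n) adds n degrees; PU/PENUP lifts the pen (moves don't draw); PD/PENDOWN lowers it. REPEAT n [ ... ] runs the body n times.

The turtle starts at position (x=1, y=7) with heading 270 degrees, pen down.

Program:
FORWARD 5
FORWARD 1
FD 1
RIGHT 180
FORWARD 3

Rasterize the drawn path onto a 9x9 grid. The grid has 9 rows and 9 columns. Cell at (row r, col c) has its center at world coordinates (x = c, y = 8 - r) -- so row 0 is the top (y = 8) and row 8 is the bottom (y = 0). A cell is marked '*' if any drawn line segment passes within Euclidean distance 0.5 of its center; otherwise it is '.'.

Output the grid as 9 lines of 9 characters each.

Answer: .........
.*.......
.*.......
.*.......
.*.......
.*.......
.*.......
.*.......
.*.......

Derivation:
Segment 0: (1,7) -> (1,2)
Segment 1: (1,2) -> (1,1)
Segment 2: (1,1) -> (1,0)
Segment 3: (1,0) -> (1,3)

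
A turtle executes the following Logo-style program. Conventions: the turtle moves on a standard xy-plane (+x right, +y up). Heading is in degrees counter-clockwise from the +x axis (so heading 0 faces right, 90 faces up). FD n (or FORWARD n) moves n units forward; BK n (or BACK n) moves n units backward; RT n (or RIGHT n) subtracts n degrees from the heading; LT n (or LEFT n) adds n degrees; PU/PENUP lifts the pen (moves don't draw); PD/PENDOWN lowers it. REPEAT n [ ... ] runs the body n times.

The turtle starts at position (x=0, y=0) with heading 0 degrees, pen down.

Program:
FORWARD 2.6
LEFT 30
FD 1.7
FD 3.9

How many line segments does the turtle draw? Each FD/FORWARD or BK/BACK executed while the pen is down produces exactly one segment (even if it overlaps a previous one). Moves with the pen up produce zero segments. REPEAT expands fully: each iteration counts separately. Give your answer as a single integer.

Answer: 3

Derivation:
Executing turtle program step by step:
Start: pos=(0,0), heading=0, pen down
FD 2.6: (0,0) -> (2.6,0) [heading=0, draw]
LT 30: heading 0 -> 30
FD 1.7: (2.6,0) -> (4.072,0.85) [heading=30, draw]
FD 3.9: (4.072,0.85) -> (7.45,2.8) [heading=30, draw]
Final: pos=(7.45,2.8), heading=30, 3 segment(s) drawn
Segments drawn: 3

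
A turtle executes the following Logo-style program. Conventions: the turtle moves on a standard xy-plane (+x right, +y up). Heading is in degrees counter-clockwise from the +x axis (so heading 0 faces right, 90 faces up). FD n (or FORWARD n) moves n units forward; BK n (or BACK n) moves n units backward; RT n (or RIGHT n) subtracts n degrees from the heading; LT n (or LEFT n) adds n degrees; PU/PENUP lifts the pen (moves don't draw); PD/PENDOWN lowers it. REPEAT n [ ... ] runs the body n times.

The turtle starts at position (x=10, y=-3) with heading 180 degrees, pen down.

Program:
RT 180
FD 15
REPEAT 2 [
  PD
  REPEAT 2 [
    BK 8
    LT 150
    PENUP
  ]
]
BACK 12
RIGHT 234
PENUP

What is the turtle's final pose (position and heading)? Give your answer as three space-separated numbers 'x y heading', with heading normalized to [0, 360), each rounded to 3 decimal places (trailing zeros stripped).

Executing turtle program step by step:
Start: pos=(10,-3), heading=180, pen down
RT 180: heading 180 -> 0
FD 15: (10,-3) -> (25,-3) [heading=0, draw]
REPEAT 2 [
  -- iteration 1/2 --
  PD: pen down
  REPEAT 2 [
    -- iteration 1/2 --
    BK 8: (25,-3) -> (17,-3) [heading=0, draw]
    LT 150: heading 0 -> 150
    PU: pen up
    -- iteration 2/2 --
    BK 8: (17,-3) -> (23.928,-7) [heading=150, move]
    LT 150: heading 150 -> 300
    PU: pen up
  ]
  -- iteration 2/2 --
  PD: pen down
  REPEAT 2 [
    -- iteration 1/2 --
    BK 8: (23.928,-7) -> (19.928,-0.072) [heading=300, draw]
    LT 150: heading 300 -> 90
    PU: pen up
    -- iteration 2/2 --
    BK 8: (19.928,-0.072) -> (19.928,-8.072) [heading=90, move]
    LT 150: heading 90 -> 240
    PU: pen up
  ]
]
BK 12: (19.928,-8.072) -> (25.928,2.321) [heading=240, move]
RT 234: heading 240 -> 6
PU: pen up
Final: pos=(25.928,2.321), heading=6, 3 segment(s) drawn

Answer: 25.928 2.321 6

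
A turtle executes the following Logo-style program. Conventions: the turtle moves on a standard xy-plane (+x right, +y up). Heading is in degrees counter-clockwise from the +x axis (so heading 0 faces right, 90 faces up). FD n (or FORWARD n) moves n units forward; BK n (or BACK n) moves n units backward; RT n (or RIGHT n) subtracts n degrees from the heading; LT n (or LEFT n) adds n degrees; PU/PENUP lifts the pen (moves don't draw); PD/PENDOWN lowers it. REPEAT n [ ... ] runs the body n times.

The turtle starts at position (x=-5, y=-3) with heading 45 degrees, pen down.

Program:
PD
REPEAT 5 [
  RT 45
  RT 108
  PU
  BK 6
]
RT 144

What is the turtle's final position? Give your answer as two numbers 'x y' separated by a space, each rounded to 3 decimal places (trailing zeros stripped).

Answer: -6.388 -1.09

Derivation:
Executing turtle program step by step:
Start: pos=(-5,-3), heading=45, pen down
PD: pen down
REPEAT 5 [
  -- iteration 1/5 --
  RT 45: heading 45 -> 0
  RT 108: heading 0 -> 252
  PU: pen up
  BK 6: (-5,-3) -> (-3.146,2.706) [heading=252, move]
  -- iteration 2/5 --
  RT 45: heading 252 -> 207
  RT 108: heading 207 -> 99
  PU: pen up
  BK 6: (-3.146,2.706) -> (-2.207,-3.22) [heading=99, move]
  -- iteration 3/5 --
  RT 45: heading 99 -> 54
  RT 108: heading 54 -> 306
  PU: pen up
  BK 6: (-2.207,-3.22) -> (-5.734,1.634) [heading=306, move]
  -- iteration 4/5 --
  RT 45: heading 306 -> 261
  RT 108: heading 261 -> 153
  PU: pen up
  BK 6: (-5.734,1.634) -> (-0.388,-1.09) [heading=153, move]
  -- iteration 5/5 --
  RT 45: heading 153 -> 108
  RT 108: heading 108 -> 0
  PU: pen up
  BK 6: (-0.388,-1.09) -> (-6.388,-1.09) [heading=0, move]
]
RT 144: heading 0 -> 216
Final: pos=(-6.388,-1.09), heading=216, 0 segment(s) drawn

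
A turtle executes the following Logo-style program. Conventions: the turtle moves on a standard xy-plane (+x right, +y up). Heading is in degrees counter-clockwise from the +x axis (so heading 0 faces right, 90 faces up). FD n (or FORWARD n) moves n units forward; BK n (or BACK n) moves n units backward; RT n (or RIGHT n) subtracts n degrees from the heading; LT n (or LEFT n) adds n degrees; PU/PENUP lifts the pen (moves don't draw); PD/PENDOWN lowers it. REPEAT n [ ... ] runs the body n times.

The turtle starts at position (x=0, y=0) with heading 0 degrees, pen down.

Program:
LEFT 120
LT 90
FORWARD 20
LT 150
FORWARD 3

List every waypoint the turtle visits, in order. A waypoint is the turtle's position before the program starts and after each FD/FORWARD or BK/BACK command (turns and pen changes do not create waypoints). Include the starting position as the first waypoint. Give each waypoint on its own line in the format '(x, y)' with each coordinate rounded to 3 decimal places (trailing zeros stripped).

Answer: (0, 0)
(-17.321, -10)
(-14.321, -10)

Derivation:
Executing turtle program step by step:
Start: pos=(0,0), heading=0, pen down
LT 120: heading 0 -> 120
LT 90: heading 120 -> 210
FD 20: (0,0) -> (-17.321,-10) [heading=210, draw]
LT 150: heading 210 -> 0
FD 3: (-17.321,-10) -> (-14.321,-10) [heading=0, draw]
Final: pos=(-14.321,-10), heading=0, 2 segment(s) drawn
Waypoints (3 total):
(0, 0)
(-17.321, -10)
(-14.321, -10)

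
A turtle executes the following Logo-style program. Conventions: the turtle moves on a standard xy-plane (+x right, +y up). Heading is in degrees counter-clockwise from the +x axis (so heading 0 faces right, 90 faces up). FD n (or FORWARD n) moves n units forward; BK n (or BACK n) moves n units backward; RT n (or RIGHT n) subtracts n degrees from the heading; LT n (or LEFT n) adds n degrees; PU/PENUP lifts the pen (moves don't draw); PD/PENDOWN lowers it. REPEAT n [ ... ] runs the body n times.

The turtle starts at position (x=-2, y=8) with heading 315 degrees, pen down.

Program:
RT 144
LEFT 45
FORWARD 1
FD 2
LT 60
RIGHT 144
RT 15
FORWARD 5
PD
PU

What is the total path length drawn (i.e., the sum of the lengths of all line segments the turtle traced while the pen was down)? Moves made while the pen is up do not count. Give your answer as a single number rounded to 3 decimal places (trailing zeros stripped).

Answer: 8

Derivation:
Executing turtle program step by step:
Start: pos=(-2,8), heading=315, pen down
RT 144: heading 315 -> 171
LT 45: heading 171 -> 216
FD 1: (-2,8) -> (-2.809,7.412) [heading=216, draw]
FD 2: (-2.809,7.412) -> (-4.427,6.237) [heading=216, draw]
LT 60: heading 216 -> 276
RT 144: heading 276 -> 132
RT 15: heading 132 -> 117
FD 5: (-4.427,6.237) -> (-6.697,10.692) [heading=117, draw]
PD: pen down
PU: pen up
Final: pos=(-6.697,10.692), heading=117, 3 segment(s) drawn

Segment lengths:
  seg 1: (-2,8) -> (-2.809,7.412), length = 1
  seg 2: (-2.809,7.412) -> (-4.427,6.237), length = 2
  seg 3: (-4.427,6.237) -> (-6.697,10.692), length = 5
Total = 8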